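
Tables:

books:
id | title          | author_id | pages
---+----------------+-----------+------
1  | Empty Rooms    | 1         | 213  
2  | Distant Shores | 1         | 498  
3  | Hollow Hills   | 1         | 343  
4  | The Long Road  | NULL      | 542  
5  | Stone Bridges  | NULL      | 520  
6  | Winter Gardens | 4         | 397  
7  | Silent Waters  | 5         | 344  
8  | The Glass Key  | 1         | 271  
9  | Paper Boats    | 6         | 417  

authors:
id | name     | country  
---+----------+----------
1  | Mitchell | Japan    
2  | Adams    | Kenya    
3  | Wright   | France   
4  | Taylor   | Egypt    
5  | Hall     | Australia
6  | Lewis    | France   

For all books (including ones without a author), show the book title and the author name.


LEFT JOIN keeps every row from books (the left table); where author_id has no match in authors, the author columns become NULL. Walk through each book:
  - book 1 (Empty Rooms): author_id=1 -> matches Mitchell
  - book 2 (Distant Shores): author_id=1 -> matches Mitchell
  - book 3 (Hollow Hills): author_id=1 -> matches Mitchell
  - book 4 (The Long Road): author_id=NULL, no match -> kept with NULL
  - book 5 (Stone Bridges): author_id=NULL, no match -> kept with NULL
  - book 6 (Winter Gardens): author_id=4 -> matches Taylor
  - book 7 (Silent Waters): author_id=5 -> matches Hall
  - book 8 (The Glass Key): author_id=1 -> matches Mitchell
  - book 9 (Paper Boats): author_id=6 -> matches Lewis
All 9 rows appear; 2 have NULL author.

SQL:
SELECT a.title, b.name AS author
FROM books a
LEFT JOIN authors b ON a.author_id = b.id

Result:
title          | author  
---------------+---------
Empty Rooms    | Mitchell
Distant Shores | Mitchell
Hollow Hills   | Mitchell
The Long Road  | NULL    
Stone Bridges  | NULL    
Winter Gardens | Taylor  
Silent Waters  | Hall    
The Glass Key  | Mitchell
Paper Boats    | Lewis   


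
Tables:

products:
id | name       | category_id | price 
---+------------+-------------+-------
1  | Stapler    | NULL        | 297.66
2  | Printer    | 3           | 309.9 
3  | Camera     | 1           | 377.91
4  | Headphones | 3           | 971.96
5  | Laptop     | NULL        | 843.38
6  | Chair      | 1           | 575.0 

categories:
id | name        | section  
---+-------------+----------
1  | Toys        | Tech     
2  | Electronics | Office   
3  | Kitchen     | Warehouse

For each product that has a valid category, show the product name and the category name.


INNER JOIN keeps only products rows whose category_id matches an id in categories. Walk through each product:
  - product 1 (Stapler): category_id=NULL, no match -> dropped
  - product 2 (Printer): category_id=3 -> matches Kitchen
  - product 3 (Camera): category_id=1 -> matches Toys
  - product 4 (Headphones): category_id=3 -> matches Kitchen
  - product 5 (Laptop): category_id=NULL, no match -> dropped
  - product 6 (Chair): category_id=1 -> matches Toys
So 2 of 6 rows are dropped.

SQL:
SELECT a.name, b.name AS category
FROM products a
INNER JOIN categories b ON a.category_id = b.id

Result:
name       | category
-----------+---------
Printer    | Kitchen 
Camera     | Toys    
Headphones | Kitchen 
Chair      | Toys    


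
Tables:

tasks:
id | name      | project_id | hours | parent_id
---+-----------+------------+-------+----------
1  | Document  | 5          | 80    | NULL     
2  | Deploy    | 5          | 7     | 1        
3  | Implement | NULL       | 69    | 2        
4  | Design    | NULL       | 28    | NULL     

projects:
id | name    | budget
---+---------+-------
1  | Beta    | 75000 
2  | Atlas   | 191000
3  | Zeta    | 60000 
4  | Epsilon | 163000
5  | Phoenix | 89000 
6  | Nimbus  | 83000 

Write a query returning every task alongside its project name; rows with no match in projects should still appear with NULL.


LEFT JOIN keeps every row from tasks (the left table); where project_id has no match in projects, the project columns become NULL. Walk through each task:
  - task 1 (Document): project_id=5 -> matches Phoenix
  - task 2 (Deploy): project_id=5 -> matches Phoenix
  - task 3 (Implement): project_id=NULL, no match -> kept with NULL
  - task 4 (Design): project_id=NULL, no match -> kept with NULL
All 4 rows appear; 2 have NULL project.

SQL:
SELECT a.name, b.name AS project
FROM tasks a
LEFT JOIN projects b ON a.project_id = b.id

Result:
name      | project
----------+--------
Document  | Phoenix
Deploy    | Phoenix
Implement | NULL   
Design    | NULL   


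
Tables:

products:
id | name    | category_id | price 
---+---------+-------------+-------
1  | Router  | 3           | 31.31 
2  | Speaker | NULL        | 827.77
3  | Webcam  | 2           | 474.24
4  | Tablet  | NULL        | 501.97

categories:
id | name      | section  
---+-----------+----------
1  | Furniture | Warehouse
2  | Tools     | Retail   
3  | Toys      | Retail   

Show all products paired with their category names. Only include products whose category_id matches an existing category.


INNER JOIN keeps only products rows whose category_id matches an id in categories. Walk through each product:
  - product 1 (Router): category_id=3 -> matches Toys
  - product 2 (Speaker): category_id=NULL, no match -> dropped
  - product 3 (Webcam): category_id=2 -> matches Tools
  - product 4 (Tablet): category_id=NULL, no match -> dropped
So 2 of 4 rows are dropped.

SQL:
SELECT a.name, b.name AS category
FROM products a
INNER JOIN categories b ON a.category_id = b.id

Result:
name   | category
-------+---------
Router | Toys    
Webcam | Tools   


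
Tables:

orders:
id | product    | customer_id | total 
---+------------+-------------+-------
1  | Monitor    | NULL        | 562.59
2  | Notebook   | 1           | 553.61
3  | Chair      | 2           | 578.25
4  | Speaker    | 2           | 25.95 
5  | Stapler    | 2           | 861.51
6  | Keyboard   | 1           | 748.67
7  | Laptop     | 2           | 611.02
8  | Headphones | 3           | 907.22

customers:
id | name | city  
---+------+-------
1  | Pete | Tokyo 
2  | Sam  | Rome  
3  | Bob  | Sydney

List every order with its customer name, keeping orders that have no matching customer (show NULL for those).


LEFT JOIN keeps every row from orders (the left table); where customer_id has no match in customers, the customer columns become NULL. Walk through each order:
  - order 1 (Monitor): customer_id=NULL, no match -> kept with NULL
  - order 2 (Notebook): customer_id=1 -> matches Pete
  - order 3 (Chair): customer_id=2 -> matches Sam
  - order 4 (Speaker): customer_id=2 -> matches Sam
  - order 5 (Stapler): customer_id=2 -> matches Sam
  - order 6 (Keyboard): customer_id=1 -> matches Pete
  - order 7 (Laptop): customer_id=2 -> matches Sam
  - order 8 (Headphones): customer_id=3 -> matches Bob
All 8 rows appear; 1 has NULL customer.

SQL:
SELECT a.product, b.name AS customer
FROM orders a
LEFT JOIN customers b ON a.customer_id = b.id

Result:
product    | customer
-----------+---------
Monitor    | NULL    
Notebook   | Pete    
Chair      | Sam     
Speaker    | Sam     
Stapler    | Sam     
Keyboard   | Pete    
Laptop     | Sam     
Headphones | Bob     


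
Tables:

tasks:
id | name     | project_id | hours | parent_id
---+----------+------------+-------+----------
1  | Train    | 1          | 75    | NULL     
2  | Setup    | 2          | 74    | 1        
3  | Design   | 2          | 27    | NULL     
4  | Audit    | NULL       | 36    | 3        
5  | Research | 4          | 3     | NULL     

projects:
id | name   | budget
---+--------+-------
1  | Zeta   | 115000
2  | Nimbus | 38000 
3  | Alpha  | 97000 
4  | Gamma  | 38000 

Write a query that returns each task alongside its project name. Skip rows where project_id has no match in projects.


INNER JOIN keeps only tasks rows whose project_id matches an id in projects. Walk through each task:
  - task 1 (Train): project_id=1 -> matches Zeta
  - task 2 (Setup): project_id=2 -> matches Nimbus
  - task 3 (Design): project_id=2 -> matches Nimbus
  - task 4 (Audit): project_id=NULL, no match -> dropped
  - task 5 (Research): project_id=4 -> matches Gamma
So 1 of 5 rows is dropped.

SQL:
SELECT a.name, b.name AS project
FROM tasks a
INNER JOIN projects b ON a.project_id = b.id

Result:
name     | project
---------+--------
Train    | Zeta   
Setup    | Nimbus 
Design   | Nimbus 
Research | Gamma  


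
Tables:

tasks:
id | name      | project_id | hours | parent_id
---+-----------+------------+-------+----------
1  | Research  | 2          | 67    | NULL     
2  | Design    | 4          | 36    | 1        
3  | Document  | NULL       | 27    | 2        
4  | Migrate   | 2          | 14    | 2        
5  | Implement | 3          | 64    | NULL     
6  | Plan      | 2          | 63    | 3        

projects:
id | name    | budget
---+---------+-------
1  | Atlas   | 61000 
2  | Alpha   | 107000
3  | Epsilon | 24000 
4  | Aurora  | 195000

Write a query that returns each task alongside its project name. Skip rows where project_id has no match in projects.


INNER JOIN keeps only tasks rows whose project_id matches an id in projects. Walk through each task:
  - task 1 (Research): project_id=2 -> matches Alpha
  - task 2 (Design): project_id=4 -> matches Aurora
  - task 3 (Document): project_id=NULL, no match -> dropped
  - task 4 (Migrate): project_id=2 -> matches Alpha
  - task 5 (Implement): project_id=3 -> matches Epsilon
  - task 6 (Plan): project_id=2 -> matches Alpha
So 1 of 6 rows is dropped.

SQL:
SELECT a.name, b.name AS project
FROM tasks a
INNER JOIN projects b ON a.project_id = b.id

Result:
name      | project
----------+--------
Research  | Alpha  
Design    | Aurora 
Migrate   | Alpha  
Implement | Epsilon
Plan      | Alpha  


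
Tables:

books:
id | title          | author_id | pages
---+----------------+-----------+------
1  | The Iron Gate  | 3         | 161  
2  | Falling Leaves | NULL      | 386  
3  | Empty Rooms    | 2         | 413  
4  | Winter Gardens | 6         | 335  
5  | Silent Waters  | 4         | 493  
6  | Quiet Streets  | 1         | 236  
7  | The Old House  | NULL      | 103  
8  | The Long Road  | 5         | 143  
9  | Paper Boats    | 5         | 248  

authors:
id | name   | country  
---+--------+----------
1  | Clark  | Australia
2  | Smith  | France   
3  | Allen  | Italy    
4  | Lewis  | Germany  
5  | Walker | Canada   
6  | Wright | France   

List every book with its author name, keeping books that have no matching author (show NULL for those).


LEFT JOIN keeps every row from books (the left table); where author_id has no match in authors, the author columns become NULL. Walk through each book:
  - book 1 (The Iron Gate): author_id=3 -> matches Allen
  - book 2 (Falling Leaves): author_id=NULL, no match -> kept with NULL
  - book 3 (Empty Rooms): author_id=2 -> matches Smith
  - book 4 (Winter Gardens): author_id=6 -> matches Wright
  - book 5 (Silent Waters): author_id=4 -> matches Lewis
  - book 6 (Quiet Streets): author_id=1 -> matches Clark
  - book 7 (The Old House): author_id=NULL, no match -> kept with NULL
  - book 8 (The Long Road): author_id=5 -> matches Walker
  - book 9 (Paper Boats): author_id=5 -> matches Walker
All 9 rows appear; 2 have NULL author.

SQL:
SELECT a.title, b.name AS author
FROM books a
LEFT JOIN authors b ON a.author_id = b.id

Result:
title          | author
---------------+-------
The Iron Gate  | Allen 
Falling Leaves | NULL  
Empty Rooms    | Smith 
Winter Gardens | Wright
Silent Waters  | Lewis 
Quiet Streets  | Clark 
The Old House  | NULL  
The Long Road  | Walker
Paper Boats    | Walker


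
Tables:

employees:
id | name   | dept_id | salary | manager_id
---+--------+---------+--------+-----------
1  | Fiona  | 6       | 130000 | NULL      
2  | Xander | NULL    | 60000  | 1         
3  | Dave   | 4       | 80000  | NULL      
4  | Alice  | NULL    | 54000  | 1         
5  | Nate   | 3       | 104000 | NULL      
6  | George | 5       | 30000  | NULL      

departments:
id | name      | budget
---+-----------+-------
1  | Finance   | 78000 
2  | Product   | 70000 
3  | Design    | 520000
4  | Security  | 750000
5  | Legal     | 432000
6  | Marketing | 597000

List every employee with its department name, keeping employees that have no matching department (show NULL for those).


LEFT JOIN keeps every row from employees (the left table); where dept_id has no match in departments, the department columns become NULL. Walk through each employee:
  - employee 1 (Fiona): dept_id=6 -> matches Marketing
  - employee 2 (Xander): dept_id=NULL, no match -> kept with NULL
  - employee 3 (Dave): dept_id=4 -> matches Security
  - employee 4 (Alice): dept_id=NULL, no match -> kept with NULL
  - employee 5 (Nate): dept_id=3 -> matches Design
  - employee 6 (George): dept_id=5 -> matches Legal
All 6 rows appear; 2 have NULL department.

SQL:
SELECT a.name, b.name AS department
FROM employees a
LEFT JOIN departments b ON a.dept_id = b.id

Result:
name   | department
-------+-----------
Fiona  | Marketing 
Xander | NULL      
Dave   | Security  
Alice  | NULL      
Nate   | Design    
George | Legal     


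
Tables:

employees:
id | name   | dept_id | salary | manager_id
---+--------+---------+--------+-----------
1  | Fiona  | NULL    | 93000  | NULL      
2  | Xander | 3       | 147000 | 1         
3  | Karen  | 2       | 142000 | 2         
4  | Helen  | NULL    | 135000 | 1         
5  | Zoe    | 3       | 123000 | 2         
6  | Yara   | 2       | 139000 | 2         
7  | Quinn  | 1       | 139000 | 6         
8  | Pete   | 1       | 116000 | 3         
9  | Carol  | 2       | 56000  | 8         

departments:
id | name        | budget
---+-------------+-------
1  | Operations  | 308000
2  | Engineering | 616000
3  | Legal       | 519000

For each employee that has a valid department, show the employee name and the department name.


INNER JOIN keeps only employees rows whose dept_id matches an id in departments. Walk through each employee:
  - employee 1 (Fiona): dept_id=NULL, no match -> dropped
  - employee 2 (Xander): dept_id=3 -> matches Legal
  - employee 3 (Karen): dept_id=2 -> matches Engineering
  - employee 4 (Helen): dept_id=NULL, no match -> dropped
  - employee 5 (Zoe): dept_id=3 -> matches Legal
  - employee 6 (Yara): dept_id=2 -> matches Engineering
  - employee 7 (Quinn): dept_id=1 -> matches Operations
  - employee 8 (Pete): dept_id=1 -> matches Operations
  - employee 9 (Carol): dept_id=2 -> matches Engineering
So 2 of 9 rows are dropped.

SQL:
SELECT a.name, b.name AS department
FROM employees a
INNER JOIN departments b ON a.dept_id = b.id

Result:
name   | department 
-------+------------
Xander | Legal      
Karen  | Engineering
Zoe    | Legal      
Yara   | Engineering
Quinn  | Operations 
Pete   | Operations 
Carol  | Engineering


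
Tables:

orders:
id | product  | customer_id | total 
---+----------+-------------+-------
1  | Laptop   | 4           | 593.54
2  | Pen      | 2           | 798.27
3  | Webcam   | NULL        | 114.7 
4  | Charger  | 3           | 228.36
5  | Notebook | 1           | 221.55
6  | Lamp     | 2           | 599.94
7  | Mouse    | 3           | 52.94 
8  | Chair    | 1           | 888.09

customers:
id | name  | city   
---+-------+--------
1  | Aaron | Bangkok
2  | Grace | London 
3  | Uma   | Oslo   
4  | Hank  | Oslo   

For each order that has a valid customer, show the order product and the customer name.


INNER JOIN keeps only orders rows whose customer_id matches an id in customers. Walk through each order:
  - order 1 (Laptop): customer_id=4 -> matches Hank
  - order 2 (Pen): customer_id=2 -> matches Grace
  - order 3 (Webcam): customer_id=NULL, no match -> dropped
  - order 4 (Charger): customer_id=3 -> matches Uma
  - order 5 (Notebook): customer_id=1 -> matches Aaron
  - order 6 (Lamp): customer_id=2 -> matches Grace
  - order 7 (Mouse): customer_id=3 -> matches Uma
  - order 8 (Chair): customer_id=1 -> matches Aaron
So 1 of 8 rows is dropped.

SQL:
SELECT a.product, b.name AS customer
FROM orders a
INNER JOIN customers b ON a.customer_id = b.id

Result:
product  | customer
---------+---------
Laptop   | Hank    
Pen      | Grace   
Charger  | Uma     
Notebook | Aaron   
Lamp     | Grace   
Mouse    | Uma     
Chair    | Aaron   


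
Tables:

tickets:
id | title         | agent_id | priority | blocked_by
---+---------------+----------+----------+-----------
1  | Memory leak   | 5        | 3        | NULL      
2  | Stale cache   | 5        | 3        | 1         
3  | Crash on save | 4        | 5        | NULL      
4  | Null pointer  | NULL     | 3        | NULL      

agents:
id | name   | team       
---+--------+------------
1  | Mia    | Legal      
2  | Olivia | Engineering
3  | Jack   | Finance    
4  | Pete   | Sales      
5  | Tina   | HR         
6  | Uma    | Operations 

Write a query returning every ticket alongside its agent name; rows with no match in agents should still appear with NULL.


LEFT JOIN keeps every row from tickets (the left table); where agent_id has no match in agents, the agent columns become NULL. Walk through each ticket:
  - ticket 1 (Memory leak): agent_id=5 -> matches Tina
  - ticket 2 (Stale cache): agent_id=5 -> matches Tina
  - ticket 3 (Crash on save): agent_id=4 -> matches Pete
  - ticket 4 (Null pointer): agent_id=NULL, no match -> kept with NULL
All 4 rows appear; 1 has NULL agent.

SQL:
SELECT a.title, b.name AS agent
FROM tickets a
LEFT JOIN agents b ON a.agent_id = b.id

Result:
title         | agent
--------------+------
Memory leak   | Tina 
Stale cache   | Tina 
Crash on save | Pete 
Null pointer  | NULL 


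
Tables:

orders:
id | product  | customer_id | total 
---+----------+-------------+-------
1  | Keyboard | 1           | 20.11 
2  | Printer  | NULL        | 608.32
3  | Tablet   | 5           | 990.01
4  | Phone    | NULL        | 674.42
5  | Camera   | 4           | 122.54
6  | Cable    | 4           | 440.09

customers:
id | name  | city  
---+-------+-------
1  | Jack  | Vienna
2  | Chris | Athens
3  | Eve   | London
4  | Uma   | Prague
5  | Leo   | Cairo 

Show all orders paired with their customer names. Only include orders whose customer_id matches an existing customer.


INNER JOIN keeps only orders rows whose customer_id matches an id in customers. Walk through each order:
  - order 1 (Keyboard): customer_id=1 -> matches Jack
  - order 2 (Printer): customer_id=NULL, no match -> dropped
  - order 3 (Tablet): customer_id=5 -> matches Leo
  - order 4 (Phone): customer_id=NULL, no match -> dropped
  - order 5 (Camera): customer_id=4 -> matches Uma
  - order 6 (Cable): customer_id=4 -> matches Uma
So 2 of 6 rows are dropped.

SQL:
SELECT a.product, b.name AS customer
FROM orders a
INNER JOIN customers b ON a.customer_id = b.id

Result:
product  | customer
---------+---------
Keyboard | Jack    
Tablet   | Leo     
Camera   | Uma     
Cable    | Uma     


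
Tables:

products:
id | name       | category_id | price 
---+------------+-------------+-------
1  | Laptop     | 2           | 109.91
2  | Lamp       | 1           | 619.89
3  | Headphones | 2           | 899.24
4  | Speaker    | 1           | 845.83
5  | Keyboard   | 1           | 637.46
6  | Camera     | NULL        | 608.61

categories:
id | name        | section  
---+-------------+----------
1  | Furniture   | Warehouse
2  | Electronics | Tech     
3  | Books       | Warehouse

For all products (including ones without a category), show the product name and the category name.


LEFT JOIN keeps every row from products (the left table); where category_id has no match in categories, the category columns become NULL. Walk through each product:
  - product 1 (Laptop): category_id=2 -> matches Electronics
  - product 2 (Lamp): category_id=1 -> matches Furniture
  - product 3 (Headphones): category_id=2 -> matches Electronics
  - product 4 (Speaker): category_id=1 -> matches Furniture
  - product 5 (Keyboard): category_id=1 -> matches Furniture
  - product 6 (Camera): category_id=NULL, no match -> kept with NULL
All 6 rows appear; 1 has NULL category.

SQL:
SELECT a.name, b.name AS category
FROM products a
LEFT JOIN categories b ON a.category_id = b.id

Result:
name       | category   
-----------+------------
Laptop     | Electronics
Lamp       | Furniture  
Headphones | Electronics
Speaker    | Furniture  
Keyboard   | Furniture  
Camera     | NULL       


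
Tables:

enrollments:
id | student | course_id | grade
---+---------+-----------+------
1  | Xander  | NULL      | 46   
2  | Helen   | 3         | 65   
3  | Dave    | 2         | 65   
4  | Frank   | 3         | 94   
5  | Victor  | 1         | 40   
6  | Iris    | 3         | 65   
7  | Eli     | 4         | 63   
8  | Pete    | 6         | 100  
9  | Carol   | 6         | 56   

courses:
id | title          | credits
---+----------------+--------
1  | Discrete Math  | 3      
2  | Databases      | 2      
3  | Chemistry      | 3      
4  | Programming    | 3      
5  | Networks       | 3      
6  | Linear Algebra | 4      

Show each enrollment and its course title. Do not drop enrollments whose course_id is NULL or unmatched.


LEFT JOIN keeps every row from enrollments (the left table); where course_id has no match in courses, the course columns become NULL. Walk through each enrollment:
  - enrollment 1 (Xander): course_id=NULL, no match -> kept with NULL
  - enrollment 2 (Helen): course_id=3 -> matches Chemistry
  - enrollment 3 (Dave): course_id=2 -> matches Databases
  - enrollment 4 (Frank): course_id=3 -> matches Chemistry
  - enrollment 5 (Victor): course_id=1 -> matches Discrete Math
  - enrollment 6 (Iris): course_id=3 -> matches Chemistry
  - enrollment 7 (Eli): course_id=4 -> matches Programming
  - enrollment 8 (Pete): course_id=6 -> matches Linear Algebra
  - enrollment 9 (Carol): course_id=6 -> matches Linear Algebra
All 9 rows appear; 1 has NULL course.

SQL:
SELECT a.student, b.title AS course
FROM enrollments a
LEFT JOIN courses b ON a.course_id = b.id

Result:
student | course        
--------+---------------
Xander  | NULL          
Helen   | Chemistry     
Dave    | Databases     
Frank   | Chemistry     
Victor  | Discrete Math 
Iris    | Chemistry     
Eli     | Programming   
Pete    | Linear Algebra
Carol   | Linear Algebra


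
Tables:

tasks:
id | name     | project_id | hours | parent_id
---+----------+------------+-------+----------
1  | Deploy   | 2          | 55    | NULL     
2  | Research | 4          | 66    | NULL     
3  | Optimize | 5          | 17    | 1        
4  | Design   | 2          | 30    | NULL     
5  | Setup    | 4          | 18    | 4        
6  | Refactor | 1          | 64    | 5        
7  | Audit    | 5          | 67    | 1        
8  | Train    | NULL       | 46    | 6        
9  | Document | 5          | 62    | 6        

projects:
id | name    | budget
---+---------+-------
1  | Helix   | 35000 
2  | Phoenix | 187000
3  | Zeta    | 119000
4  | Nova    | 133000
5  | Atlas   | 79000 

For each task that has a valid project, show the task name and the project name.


INNER JOIN keeps only tasks rows whose project_id matches an id in projects. Walk through each task:
  - task 1 (Deploy): project_id=2 -> matches Phoenix
  - task 2 (Research): project_id=4 -> matches Nova
  - task 3 (Optimize): project_id=5 -> matches Atlas
  - task 4 (Design): project_id=2 -> matches Phoenix
  - task 5 (Setup): project_id=4 -> matches Nova
  - task 6 (Refactor): project_id=1 -> matches Helix
  - task 7 (Audit): project_id=5 -> matches Atlas
  - task 8 (Train): project_id=NULL, no match -> dropped
  - task 9 (Document): project_id=5 -> matches Atlas
So 1 of 9 rows is dropped.

SQL:
SELECT a.name, b.name AS project
FROM tasks a
INNER JOIN projects b ON a.project_id = b.id

Result:
name     | project
---------+--------
Deploy   | Phoenix
Research | Nova   
Optimize | Atlas  
Design   | Phoenix
Setup    | Nova   
Refactor | Helix  
Audit    | Atlas  
Document | Atlas  


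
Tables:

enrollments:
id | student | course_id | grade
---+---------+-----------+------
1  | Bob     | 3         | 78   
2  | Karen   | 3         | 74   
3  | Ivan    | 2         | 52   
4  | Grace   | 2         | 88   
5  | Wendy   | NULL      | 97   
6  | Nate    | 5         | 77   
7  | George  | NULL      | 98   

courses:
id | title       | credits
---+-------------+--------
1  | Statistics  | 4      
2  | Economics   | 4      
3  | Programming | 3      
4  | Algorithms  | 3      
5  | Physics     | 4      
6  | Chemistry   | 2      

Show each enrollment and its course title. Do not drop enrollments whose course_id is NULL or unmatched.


LEFT JOIN keeps every row from enrollments (the left table); where course_id has no match in courses, the course columns become NULL. Walk through each enrollment:
  - enrollment 1 (Bob): course_id=3 -> matches Programming
  - enrollment 2 (Karen): course_id=3 -> matches Programming
  - enrollment 3 (Ivan): course_id=2 -> matches Economics
  - enrollment 4 (Grace): course_id=2 -> matches Economics
  - enrollment 5 (Wendy): course_id=NULL, no match -> kept with NULL
  - enrollment 6 (Nate): course_id=5 -> matches Physics
  - enrollment 7 (George): course_id=NULL, no match -> kept with NULL
All 7 rows appear; 2 have NULL course.

SQL:
SELECT a.student, b.title AS course
FROM enrollments a
LEFT JOIN courses b ON a.course_id = b.id

Result:
student | course     
--------+------------
Bob     | Programming
Karen   | Programming
Ivan    | Economics  
Grace   | Economics  
Wendy   | NULL       
Nate    | Physics    
George  | NULL       


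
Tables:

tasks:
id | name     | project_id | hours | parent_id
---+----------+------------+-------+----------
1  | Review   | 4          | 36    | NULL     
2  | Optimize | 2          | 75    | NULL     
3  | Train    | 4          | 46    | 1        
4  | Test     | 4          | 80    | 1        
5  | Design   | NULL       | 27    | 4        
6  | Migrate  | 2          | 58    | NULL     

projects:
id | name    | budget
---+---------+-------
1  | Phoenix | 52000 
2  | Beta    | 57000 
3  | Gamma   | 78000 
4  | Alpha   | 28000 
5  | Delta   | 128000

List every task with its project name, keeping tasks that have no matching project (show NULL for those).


LEFT JOIN keeps every row from tasks (the left table); where project_id has no match in projects, the project columns become NULL. Walk through each task:
  - task 1 (Review): project_id=4 -> matches Alpha
  - task 2 (Optimize): project_id=2 -> matches Beta
  - task 3 (Train): project_id=4 -> matches Alpha
  - task 4 (Test): project_id=4 -> matches Alpha
  - task 5 (Design): project_id=NULL, no match -> kept with NULL
  - task 6 (Migrate): project_id=2 -> matches Beta
All 6 rows appear; 1 has NULL project.

SQL:
SELECT a.name, b.name AS project
FROM tasks a
LEFT JOIN projects b ON a.project_id = b.id

Result:
name     | project
---------+--------
Review   | Alpha  
Optimize | Beta   
Train    | Alpha  
Test     | Alpha  
Design   | NULL   
Migrate  | Beta   


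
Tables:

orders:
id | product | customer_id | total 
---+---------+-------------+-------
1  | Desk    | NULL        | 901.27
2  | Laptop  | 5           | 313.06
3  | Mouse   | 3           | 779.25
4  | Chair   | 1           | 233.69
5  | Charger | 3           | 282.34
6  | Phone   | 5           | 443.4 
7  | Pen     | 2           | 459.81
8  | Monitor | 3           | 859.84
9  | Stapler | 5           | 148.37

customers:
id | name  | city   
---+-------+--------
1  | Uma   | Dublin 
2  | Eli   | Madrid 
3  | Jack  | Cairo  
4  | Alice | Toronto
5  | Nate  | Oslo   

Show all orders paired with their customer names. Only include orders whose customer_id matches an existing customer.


INNER JOIN keeps only orders rows whose customer_id matches an id in customers. Walk through each order:
  - order 1 (Desk): customer_id=NULL, no match -> dropped
  - order 2 (Laptop): customer_id=5 -> matches Nate
  - order 3 (Mouse): customer_id=3 -> matches Jack
  - order 4 (Chair): customer_id=1 -> matches Uma
  - order 5 (Charger): customer_id=3 -> matches Jack
  - order 6 (Phone): customer_id=5 -> matches Nate
  - order 7 (Pen): customer_id=2 -> matches Eli
  - order 8 (Monitor): customer_id=3 -> matches Jack
  - order 9 (Stapler): customer_id=5 -> matches Nate
So 1 of 9 rows is dropped.

SQL:
SELECT a.product, b.name AS customer
FROM orders a
INNER JOIN customers b ON a.customer_id = b.id

Result:
product | customer
--------+---------
Laptop  | Nate    
Mouse   | Jack    
Chair   | Uma     
Charger | Jack    
Phone   | Nate    
Pen     | Eli     
Monitor | Jack    
Stapler | Nate    


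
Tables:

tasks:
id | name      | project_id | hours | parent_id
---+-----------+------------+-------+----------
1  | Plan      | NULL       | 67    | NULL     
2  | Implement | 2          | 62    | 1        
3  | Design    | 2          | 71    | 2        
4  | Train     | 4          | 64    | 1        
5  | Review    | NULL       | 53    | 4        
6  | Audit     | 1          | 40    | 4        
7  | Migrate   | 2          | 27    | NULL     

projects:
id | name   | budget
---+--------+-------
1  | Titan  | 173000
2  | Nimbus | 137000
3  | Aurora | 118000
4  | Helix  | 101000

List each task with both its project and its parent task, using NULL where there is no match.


Two LEFT JOINs from the same base table tasks: one to projects via project_id, one to tasks itself via parent_id. Both are LEFT so every task is preserved.
Match against projects:
  - task 1 (Plan): project_id=NULL, no match -> kept with NULL
  - task 2 (Implement): project_id=2 -> matches Nimbus
  - task 3 (Design): project_id=2 -> matches Nimbus
  - task 4 (Train): project_id=4 -> matches Helix
  - task 5 (Review): project_id=NULL, no match -> kept with NULL
  - task 6 (Audit): project_id=1 -> matches Titan
  - task 7 (Migrate): project_id=2 -> matches Nimbus
Match against tasks (self):
  - task 1 (Plan): parent_id=NULL -> NULL
  - task 2 (Implement): parent_id=1 -> Plan
  - task 3 (Design): parent_id=2 -> Implement
  - task 4 (Train): parent_id=1 -> Plan
  - task 5 (Review): parent_id=4 -> Train
  - task 6 (Audit): parent_id=4 -> Train
  - task 7 (Migrate): parent_id=NULL -> NULL

SQL:
SELECT a.name, b.name AS project, c.name AS parent
FROM tasks a
LEFT JOIN projects b ON a.project_id = b.id
LEFT JOIN tasks c ON a.parent_id = c.id

Result:
name      | project | parent   
----------+---------+----------
Plan      | NULL    | NULL     
Implement | Nimbus  | Plan     
Design    | Nimbus  | Implement
Train     | Helix   | Plan     
Review    | NULL    | Train    
Audit     | Titan   | Train    
Migrate   | Nimbus  | NULL     


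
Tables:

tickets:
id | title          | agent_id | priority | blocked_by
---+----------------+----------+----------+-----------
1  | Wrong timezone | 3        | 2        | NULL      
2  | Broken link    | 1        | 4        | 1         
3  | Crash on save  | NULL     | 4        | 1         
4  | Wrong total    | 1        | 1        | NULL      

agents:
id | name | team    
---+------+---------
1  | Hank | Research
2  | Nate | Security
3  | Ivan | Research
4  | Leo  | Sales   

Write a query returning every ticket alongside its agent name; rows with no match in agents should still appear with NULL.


LEFT JOIN keeps every row from tickets (the left table); where agent_id has no match in agents, the agent columns become NULL. Walk through each ticket:
  - ticket 1 (Wrong timezone): agent_id=3 -> matches Ivan
  - ticket 2 (Broken link): agent_id=1 -> matches Hank
  - ticket 3 (Crash on save): agent_id=NULL, no match -> kept with NULL
  - ticket 4 (Wrong total): agent_id=1 -> matches Hank
All 4 rows appear; 1 has NULL agent.

SQL:
SELECT a.title, b.name AS agent
FROM tickets a
LEFT JOIN agents b ON a.agent_id = b.id

Result:
title          | agent
---------------+------
Wrong timezone | Ivan 
Broken link    | Hank 
Crash on save  | NULL 
Wrong total    | Hank 


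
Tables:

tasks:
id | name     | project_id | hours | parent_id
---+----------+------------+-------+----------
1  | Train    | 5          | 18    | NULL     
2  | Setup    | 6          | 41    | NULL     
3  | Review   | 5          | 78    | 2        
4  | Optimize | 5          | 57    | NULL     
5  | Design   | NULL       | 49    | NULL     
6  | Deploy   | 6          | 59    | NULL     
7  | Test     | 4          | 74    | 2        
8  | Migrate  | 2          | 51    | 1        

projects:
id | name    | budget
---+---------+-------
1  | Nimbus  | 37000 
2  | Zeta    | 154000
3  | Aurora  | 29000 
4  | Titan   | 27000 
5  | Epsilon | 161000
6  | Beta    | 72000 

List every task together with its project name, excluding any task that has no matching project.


INNER JOIN keeps only tasks rows whose project_id matches an id in projects. Walk through each task:
  - task 1 (Train): project_id=5 -> matches Epsilon
  - task 2 (Setup): project_id=6 -> matches Beta
  - task 3 (Review): project_id=5 -> matches Epsilon
  - task 4 (Optimize): project_id=5 -> matches Epsilon
  - task 5 (Design): project_id=NULL, no match -> dropped
  - task 6 (Deploy): project_id=6 -> matches Beta
  - task 7 (Test): project_id=4 -> matches Titan
  - task 8 (Migrate): project_id=2 -> matches Zeta
So 1 of 8 rows is dropped.

SQL:
SELECT a.name, b.name AS project
FROM tasks a
INNER JOIN projects b ON a.project_id = b.id

Result:
name     | project
---------+--------
Train    | Epsilon
Setup    | Beta   
Review   | Epsilon
Optimize | Epsilon
Deploy   | Beta   
Test     | Titan  
Migrate  | Zeta   


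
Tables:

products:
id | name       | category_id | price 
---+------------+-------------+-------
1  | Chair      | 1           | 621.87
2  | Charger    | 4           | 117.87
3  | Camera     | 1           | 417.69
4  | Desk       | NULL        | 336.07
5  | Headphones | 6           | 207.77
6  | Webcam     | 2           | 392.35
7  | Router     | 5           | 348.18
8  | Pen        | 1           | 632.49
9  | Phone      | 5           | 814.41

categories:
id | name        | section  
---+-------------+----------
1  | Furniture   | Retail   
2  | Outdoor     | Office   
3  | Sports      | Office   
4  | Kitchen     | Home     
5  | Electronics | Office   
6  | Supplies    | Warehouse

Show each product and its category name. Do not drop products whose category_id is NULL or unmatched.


LEFT JOIN keeps every row from products (the left table); where category_id has no match in categories, the category columns become NULL. Walk through each product:
  - product 1 (Chair): category_id=1 -> matches Furniture
  - product 2 (Charger): category_id=4 -> matches Kitchen
  - product 3 (Camera): category_id=1 -> matches Furniture
  - product 4 (Desk): category_id=NULL, no match -> kept with NULL
  - product 5 (Headphones): category_id=6 -> matches Supplies
  - product 6 (Webcam): category_id=2 -> matches Outdoor
  - product 7 (Router): category_id=5 -> matches Electronics
  - product 8 (Pen): category_id=1 -> matches Furniture
  - product 9 (Phone): category_id=5 -> matches Electronics
All 9 rows appear; 1 has NULL category.

SQL:
SELECT a.name, b.name AS category
FROM products a
LEFT JOIN categories b ON a.category_id = b.id

Result:
name       | category   
-----------+------------
Chair      | Furniture  
Charger    | Kitchen    
Camera     | Furniture  
Desk       | NULL       
Headphones | Supplies   
Webcam     | Outdoor    
Router     | Electronics
Pen        | Furniture  
Phone      | Electronics


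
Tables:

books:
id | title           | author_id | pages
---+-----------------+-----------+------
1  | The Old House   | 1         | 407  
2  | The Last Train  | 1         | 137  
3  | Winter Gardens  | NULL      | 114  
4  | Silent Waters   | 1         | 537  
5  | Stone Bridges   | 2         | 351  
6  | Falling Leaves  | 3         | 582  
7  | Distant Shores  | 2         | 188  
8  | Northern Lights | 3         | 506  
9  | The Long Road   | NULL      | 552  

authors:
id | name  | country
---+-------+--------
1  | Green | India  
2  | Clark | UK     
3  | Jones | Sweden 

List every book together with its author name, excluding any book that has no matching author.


INNER JOIN keeps only books rows whose author_id matches an id in authors. Walk through each book:
  - book 1 (The Old House): author_id=1 -> matches Green
  - book 2 (The Last Train): author_id=1 -> matches Green
  - book 3 (Winter Gardens): author_id=NULL, no match -> dropped
  - book 4 (Silent Waters): author_id=1 -> matches Green
  - book 5 (Stone Bridges): author_id=2 -> matches Clark
  - book 6 (Falling Leaves): author_id=3 -> matches Jones
  - book 7 (Distant Shores): author_id=2 -> matches Clark
  - book 8 (Northern Lights): author_id=3 -> matches Jones
  - book 9 (The Long Road): author_id=NULL, no match -> dropped
So 2 of 9 rows are dropped.

SQL:
SELECT a.title, b.name AS author
FROM books a
INNER JOIN authors b ON a.author_id = b.id

Result:
title           | author
----------------+-------
The Old House   | Green 
The Last Train  | Green 
Silent Waters   | Green 
Stone Bridges   | Clark 
Falling Leaves  | Jones 
Distant Shores  | Clark 
Northern Lights | Jones 


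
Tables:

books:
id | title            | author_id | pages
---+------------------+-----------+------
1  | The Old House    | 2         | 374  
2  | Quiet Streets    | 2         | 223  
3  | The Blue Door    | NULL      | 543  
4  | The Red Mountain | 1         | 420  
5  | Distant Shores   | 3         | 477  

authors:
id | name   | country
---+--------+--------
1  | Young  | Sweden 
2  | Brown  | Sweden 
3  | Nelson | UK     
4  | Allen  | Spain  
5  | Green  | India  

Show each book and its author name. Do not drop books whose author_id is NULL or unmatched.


LEFT JOIN keeps every row from books (the left table); where author_id has no match in authors, the author columns become NULL. Walk through each book:
  - book 1 (The Old House): author_id=2 -> matches Brown
  - book 2 (Quiet Streets): author_id=2 -> matches Brown
  - book 3 (The Blue Door): author_id=NULL, no match -> kept with NULL
  - book 4 (The Red Mountain): author_id=1 -> matches Young
  - book 5 (Distant Shores): author_id=3 -> matches Nelson
All 5 rows appear; 1 has NULL author.

SQL:
SELECT a.title, b.name AS author
FROM books a
LEFT JOIN authors b ON a.author_id = b.id

Result:
title            | author
-----------------+-------
The Old House    | Brown 
Quiet Streets    | Brown 
The Blue Door    | NULL  
The Red Mountain | Young 
Distant Shores   | Nelson


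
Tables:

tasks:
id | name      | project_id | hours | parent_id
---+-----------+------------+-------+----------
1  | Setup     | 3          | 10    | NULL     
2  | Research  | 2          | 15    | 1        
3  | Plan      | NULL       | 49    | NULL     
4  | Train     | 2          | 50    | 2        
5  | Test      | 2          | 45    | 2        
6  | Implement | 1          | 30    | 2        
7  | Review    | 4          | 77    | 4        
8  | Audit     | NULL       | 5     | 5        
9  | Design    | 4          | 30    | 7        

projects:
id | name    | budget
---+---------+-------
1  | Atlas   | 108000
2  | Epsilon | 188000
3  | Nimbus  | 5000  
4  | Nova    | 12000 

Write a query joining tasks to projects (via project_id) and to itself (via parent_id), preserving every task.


Two LEFT JOINs from the same base table tasks: one to projects via project_id, one to tasks itself via parent_id. Both are LEFT so every task is preserved.
Match against projects:
  - task 1 (Setup): project_id=3 -> matches Nimbus
  - task 2 (Research): project_id=2 -> matches Epsilon
  - task 3 (Plan): project_id=NULL, no match -> kept with NULL
  - task 4 (Train): project_id=2 -> matches Epsilon
  - task 5 (Test): project_id=2 -> matches Epsilon
  - task 6 (Implement): project_id=1 -> matches Atlas
  - task 7 (Review): project_id=4 -> matches Nova
  - task 8 (Audit): project_id=NULL, no match -> kept with NULL
  - task 9 (Design): project_id=4 -> matches Nova
Match against tasks (self):
  - task 1 (Setup): parent_id=NULL -> NULL
  - task 2 (Research): parent_id=1 -> Setup
  - task 3 (Plan): parent_id=NULL -> NULL
  - task 4 (Train): parent_id=2 -> Research
  - task 5 (Test): parent_id=2 -> Research
  - task 6 (Implement): parent_id=2 -> Research
  - task 7 (Review): parent_id=4 -> Train
  - task 8 (Audit): parent_id=5 -> Test
  - task 9 (Design): parent_id=7 -> Review

SQL:
SELECT a.name, b.name AS project, c.name AS parent
FROM tasks a
LEFT JOIN projects b ON a.project_id = b.id
LEFT JOIN tasks c ON a.parent_id = c.id

Result:
name      | project | parent  
----------+---------+---------
Setup     | Nimbus  | NULL    
Research  | Epsilon | Setup   
Plan      | NULL    | NULL    
Train     | Epsilon | Research
Test      | Epsilon | Research
Implement | Atlas   | Research
Review    | Nova    | Train   
Audit     | NULL    | Test    
Design    | Nova    | Review  
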